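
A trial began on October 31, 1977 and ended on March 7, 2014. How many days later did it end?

13276

From October 31, 1977 to October 31, 2013: 36 years, of which 9 contain a Feb 29 — 27×365 + 9×366 = 13149 days.
(2000 is a leap year (divisible by 400).)
October 2013: 31 − 31 = 0 days remain.
Then November (30), December (31), January (31), February 2014 (28): 30 + 31 + 31 + 28 = 120 days.
March 1–7, 2014: 7 days.
Residual: 127 days.
Total: 13276 days.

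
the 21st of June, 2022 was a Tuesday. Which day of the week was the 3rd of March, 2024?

Sunday

June 2022: 30 − 21 = 9 days remain.
Then 20 full months totalling 609 days.
March 1–3, 2024: 3 days.
Total: 9 + 609 + 3 = 621 days.
621 mod 7 = 5, so 5 days after Tuesday is Sunday.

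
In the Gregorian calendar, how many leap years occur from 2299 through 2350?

12

Years divisible by 4: 2300, 2304, …, 2348 — 13 in all.
Of these, 2300 is divisible by 100 but not 400, so not leap.
Leap years: 13 − 1 = 12.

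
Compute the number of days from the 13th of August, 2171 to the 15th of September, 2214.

15738

From August 13, 2171 to August 13, 2214: 43 years, of which 10 contain a Feb 29 — 33×365 + 10×366 = 15705 days.
(2200 is not a leap year (divisible by 100 but not 400).)
August 2214: 31 − 13 = 18 days remain.
September 1–15, 2214: 15 days.
Residual: 33 days.
Total: 15738 days.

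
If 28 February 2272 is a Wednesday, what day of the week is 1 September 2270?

Count forward from the earlier date (September 1, 2270) to the later (February 28, 2272):
September 2270: 30 − 1 = 29 days remain.
Then 16 full months totalling 488 days.
February 1–28, 2272: 28 days (2272 is a leap year).
Total: 29 + 488 + 28 = 545 days.
545 mod 7 = 6, so 6 days before Wednesday is Thursday.

Thursday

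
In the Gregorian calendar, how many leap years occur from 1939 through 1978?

Years divisible by 4 in [1939, 1978]: 1940, 1944, 1948, 1952, 1956, 1960, 1964, 1968, 1972, 1976.
No century exceptions apply. Count: 10.

10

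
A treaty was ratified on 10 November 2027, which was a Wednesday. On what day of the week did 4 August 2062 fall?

Friday

From November 10, 2027 to November 10, 2061: 34 years, of which 9 contain a Feb 29 — 25×365 + 9×366 = 12419 days.
November 2061: 30 − 10 = 20 days remain.
Then December (31), January (31), February 2062 (28), March (31), April (30), May (31), June (30), July (31): 31 + 31 + 28 + 31 + 30 + 31 + 30 + 31 = 243 days.
August 1–4, 2062: 4 days.
Residual: 267 days.
Total: 12686 days.
12686 mod 7 = 2, so 2 days after Wednesday is Friday.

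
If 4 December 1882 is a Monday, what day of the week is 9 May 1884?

Day-of-year of December 4, 1882: 338.
Day-of-year of May 9, 1884: 130.
1882 has 365 days, so 365 − 338 = 27 days remain in 1882.
Full years: 1883: 365. Sum = 365.
Total: 27 + 365 + 130 = 522 days.
522 mod 7 = 4, so 4 days after Monday is Friday.

Friday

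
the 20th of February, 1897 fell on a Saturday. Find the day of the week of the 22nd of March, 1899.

February 20, 1897 → February 20, 1898: 365 days.
February 20, 1898 → February 20, 1899: 365 days.
February 1899: 28 − 20 = 8 days remain (1899 is not a leap year, so February has 28 days).
March 1–22, 1899: 22 days.
Residual: 30 days.
Total: 760 days.
760 mod 7 = 4, so 4 days after Saturday is Wednesday.

Wednesday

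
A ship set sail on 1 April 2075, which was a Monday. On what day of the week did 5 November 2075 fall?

April 2075: 30 − 1 = 29 days remain.
Then May (31), June (30), July (31), August (31), September (30), October (31): 31 + 30 + 31 + 31 + 30 + 31 = 184 days.
November 1–5, 2075: 5 days.
Total: 29 + 184 + 5 = 218 days.
218 mod 7 = 1, so 1 day after Monday is Tuesday.

Tuesday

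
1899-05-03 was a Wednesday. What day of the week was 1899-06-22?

Thursday

May 1899: 31 − 3 = 28 days remain.
June 1–22, 1899: 22 days.
Total: 28 + 22 = 50 days.
50 mod 7 = 1, so 1 day after Wednesday is Thursday.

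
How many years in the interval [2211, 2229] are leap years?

5

Years divisible by 4 in [2211, 2229]: 2212, 2216, 2220, 2224, 2228.
No century exceptions apply. Count: 5.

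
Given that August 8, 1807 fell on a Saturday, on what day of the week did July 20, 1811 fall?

Saturday

Day-of-year of August 8, 1807: 220.
Day-of-year of July 20, 1811: 201.
1807 has 365 days, so 365 − 220 = 145 days remain in 1807.
Full years: 1808: 366; 1809: 365; 1810: 365. Sum = 1096.
Total: 145 + 1096 + 201 = 1442 days.
1442 is a multiple of 7, so July 20, 1811 falls on the same weekday: Saturday.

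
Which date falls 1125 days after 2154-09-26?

2157-10-25

Count 1125 days after September 26, 2154:
September 26, 2154 → September 26, 2155: 365 days.
September 26, 2155 → September 26, 2156: 366 days (2156 is a leap year).
September 26, 2156 → September 26, 2157: 365 days.
September 2157: 30 − 26 = 4 days remain.
October 1–25, 2157: 25 days.
Residual: 29 days.
Total: 1125 days.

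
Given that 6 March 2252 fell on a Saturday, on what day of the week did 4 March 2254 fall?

Saturday

March 2252: 31 − 6 = 25 days remain.
Then 23 full months totalling 699 days.
March 1–4, 2254: 4 days.
Total: 25 + 699 + 4 = 728 days.
728 is a multiple of 7, so 4 March 2254 falls on the same weekday: Saturday.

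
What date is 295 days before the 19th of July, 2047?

the 27th of September, 2046

Count 295 days before July 19, 2047:
September 2046: 30 − 27 = 3 days remain.
Then 9 full months totalling 273 days.
July 1–19, 2047: 19 days.
Total: 3 + 273 + 19 = 295 days.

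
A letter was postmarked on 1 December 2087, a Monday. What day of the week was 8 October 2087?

Wednesday

Count forward from the earlier date (October 8, 2087) to the later (December 1, 2087):
October 2087: 31 − 8 = 23 days remain.
Then November (30): 30 days.
December 1, 2087: 1 day.
Total: 23 + 30 + 1 = 54 days.
54 mod 7 = 5, so 5 days before Monday is Wednesday.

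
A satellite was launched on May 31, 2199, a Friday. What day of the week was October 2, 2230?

From May 31, 2199 to May 31, 2230: 31 years, of which 7 contain a Feb 29 — 24×365 + 7×366 = 11322 days.
(2200 is not a leap year (divisible by 100 but not 400).)
May 2230: 31 − 31 = 0 days remain.
Then June (30), July (31), August (31), September (30): 30 + 31 + 31 + 30 = 122 days.
October 1–2, 2230: 2 days.
Residual: 124 days.
Total: 11446 days.
11446 mod 7 = 1, so 1 day after Friday is Saturday.

Saturday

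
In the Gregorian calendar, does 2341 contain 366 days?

No

2341 is not a leap year.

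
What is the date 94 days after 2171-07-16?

2171-10-18

Count 94 days after July 16, 2171:
July 2171: 31 − 16 = 15 days remain.
Then August (31), September (30): 31 + 30 = 61 days.
October 1–18, 2171: 18 days.
Total: 15 + 61 + 18 = 94 days.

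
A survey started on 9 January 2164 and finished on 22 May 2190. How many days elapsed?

9630

Day-of-year of January 9, 2164: 9.
Day-of-year of May 22, 2190: 142.
2164 has 366 days, so 366 − 9 = 357 days remain in 2164.
Full years 2165–2189: 19 common + 6 leap = 19×365 + 6×366 = 9131 days.
Total: 357 + 9131 + 142 = 9630 days.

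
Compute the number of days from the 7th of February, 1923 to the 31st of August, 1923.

205

February 1923: 28 − 7 = 21 days remain (1923 is not a leap year, so February has 28 days).
Then March (31), April (30), May (31), June (30), July (31): 31 + 30 + 31 + 30 + 31 = 153 days.
August 1–31, 1923: 31 days.
Total: 21 + 153 + 31 = 205 days.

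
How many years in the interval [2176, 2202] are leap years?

6

Years divisible by 4 in [2176, 2202]: 2176, 2180, 2184, 2188, 2192, 2196, 2200.
Of these, 2200 is divisible by 100 but not 400, so not leap.
Leap years: 7 − 1 = 6.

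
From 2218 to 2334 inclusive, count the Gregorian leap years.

Years divisible by 4: 2220, 2224, …, 2332 — 29 in all.
Of these, 2300 is divisible by 100 but not 400, so not leap.
Leap years: 29 − 1 = 28.

28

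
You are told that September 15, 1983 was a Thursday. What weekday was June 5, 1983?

Sunday

Count forward from the earlier date (June 5, 1983) to the later (September 15, 1983):
June 1983: 30 − 5 = 25 days remain.
Then July (31), August (31): 31 + 31 = 62 days.
September 1–15, 1983: 15 days.
Total: 25 + 62 + 15 = 102 days.
102 mod 7 = 4, so 4 days before Thursday is Sunday.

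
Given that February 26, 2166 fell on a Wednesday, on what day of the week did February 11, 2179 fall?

From February 26, 2166 to February 26, 2178: 12 years, of which 3 contain a Feb 29 — 9×365 + 3×366 = 4383 days.
February 2178: 28 − 26 = 2 days remain (2178 is not a leap year, so February has 28 days).
Then 11 full months totalling 337 days.
February 1–11, 2179: 11 days (2179 is not a leap year).
Residual: 350 days.
Total: 4733 days.
4733 mod 7 = 1, so 1 day after Wednesday is Thursday.

Thursday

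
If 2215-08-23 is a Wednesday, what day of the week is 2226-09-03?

Sunday

From August 23, 2215 to August 23, 2226: 11 years, of which 3 contain a Feb 29 — 8×365 + 3×366 = 4018 days.
August 2226: 31 − 23 = 8 days remain.
September 1–3, 2226: 3 days.
Residual: 11 days.
Total: 4029 days.
4029 mod 7 = 4, so 4 days after Wednesday is Sunday.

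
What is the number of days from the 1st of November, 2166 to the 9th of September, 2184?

6522

Day-of-year of November 1, 2166: 305.
Day-of-year of September 9, 2184: 253.
2166 has 365 days, so 365 − 305 = 60 days remain in 2166.
Full years 2167–2183: 13 common + 4 leap = 13×365 + 4×366 = 6209 days.
Total: 60 + 6209 + 253 = 6522 days.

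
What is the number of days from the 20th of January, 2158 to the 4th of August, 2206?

17727

Day-of-year of January 20, 2158: 20.
Day-of-year of August 4, 2206: 216.
2158 has 365 days, so 365 − 20 = 345 days remain in 2158.
Full years 2159–2205: 36 common + 11 leap = 36×365 + 11×366 = 17166 days.
Total: 345 + 17166 + 216 = 17727 days.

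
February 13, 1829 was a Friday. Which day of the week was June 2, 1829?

February 1829: 28 − 13 = 15 days remain (1829 is not a leap year, so February has 28 days).
Then March (31), April (30), May (31): 31 + 30 + 31 = 92 days.
June 1–2, 1829: 2 days.
Total: 15 + 92 + 2 = 109 days.
109 mod 7 = 4, so 4 days after Friday is Tuesday.

Tuesday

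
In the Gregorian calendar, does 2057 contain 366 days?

2057 is not a leap year.

No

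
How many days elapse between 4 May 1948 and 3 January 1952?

1339

Day-of-year of May 4, 1948: 125.
Day-of-year of January 3, 1952: 3.
1948 has 366 days, so 366 − 125 = 241 days remain in 1948.
Full years: 1949: 365; 1950: 365; 1951: 365. Sum = 1095.
Total: 241 + 1095 + 3 = 1339 days.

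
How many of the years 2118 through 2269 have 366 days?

Years divisible by 4: 2120, 2124, …, 2268 — 38 in all.
Of these, 2200 is divisible by 100 but not 400, so not leap.
Leap years: 38 − 1 = 37.

37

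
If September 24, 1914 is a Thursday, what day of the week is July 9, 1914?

Thursday

Count forward from the earlier date (July 9, 1914) to the later (September 24, 1914):
July 1914: 31 − 9 = 22 days remain.
Then August (31): 31 days.
September 1–24, 1914: 24 days.
Total: 22 + 31 + 24 = 77 days.
77 is a multiple of 7, so July 9, 1914 falls on the same weekday: Thursday.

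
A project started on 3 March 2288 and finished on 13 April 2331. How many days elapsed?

15745

Day-of-year of March 3, 2288: 63.
Day-of-year of April 13, 2331: 103.
2288 has 366 days, so 366 − 63 = 303 days remain in 2288.
Full years 2289–2330: 33 common + 9 leap = 33×365 + 9×366 = 15339 days.
Total: 303 + 15339 + 103 = 15745 days.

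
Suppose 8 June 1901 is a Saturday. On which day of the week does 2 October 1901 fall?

June 1901: 30 − 8 = 22 days remain.
Then July (31), August (31), September (30): 31 + 31 + 30 = 92 days.
October 1–2, 1901: 2 days.
Total: 22 + 92 + 2 = 116 days.
116 mod 7 = 4, so 4 days after Saturday is Wednesday.

Wednesday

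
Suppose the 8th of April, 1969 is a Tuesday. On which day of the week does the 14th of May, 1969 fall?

April 1969: 30 − 8 = 22 days remain.
May 1–14, 1969: 14 days.
Total: 22 + 14 = 36 days.
36 mod 7 = 1, so 1 day after Tuesday is Wednesday.

Wednesday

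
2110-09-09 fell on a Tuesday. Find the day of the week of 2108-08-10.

Count forward from the earlier date (August 10, 2108) to the later (September 9, 2110):
August 2108: 31 − 10 = 21 days remain.
Then 24 full months totalling 730 days.
September 1–9, 2110: 9 days.
Total: 21 + 730 + 9 = 760 days.
760 mod 7 = 4, so 4 days before Tuesday is Friday.

Friday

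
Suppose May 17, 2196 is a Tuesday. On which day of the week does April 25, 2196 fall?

Count forward from the earlier date (April 25, 2196) to the later (May 17, 2196):
April 2196: 30 − 25 = 5 days remain.
May 1–17, 2196: 17 days.
Total: 5 + 17 = 22 days.
22 mod 7 = 1, so 1 day before Tuesday is Monday.

Monday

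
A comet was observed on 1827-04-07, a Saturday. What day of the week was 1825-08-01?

Monday

Count forward from the earlier date (August 1, 1825) to the later (April 7, 1827):
August 1, 1825 → August 1, 1826: 365 days.
August 1826: 31 − 1 = 30 days remain.
Then September (30), October (31), November (30), December (31), January (31), February 1827 (28), March (31): 30 + 31 + 30 + 31 + 31 + 28 + 31 = 212 days.
April 1–7, 1827: 7 days.
Residual: 249 days.
Total: 614 days.
614 mod 7 = 5, so 5 days before Saturday is Monday.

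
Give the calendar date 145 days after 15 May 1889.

7 October 1889

Count 145 days after May 15, 1889:
May 1889: 31 − 15 = 16 days remain.
Then June (30), July (31), August (31), September (30): 30 + 31 + 31 + 30 = 122 days.
October 1–7, 1889: 7 days.
Total: 16 + 122 + 7 = 145 days.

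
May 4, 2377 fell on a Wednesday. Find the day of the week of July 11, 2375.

Count forward from the earlier date (July 11, 2375) to the later (May 4, 2377):
July 2375: 31 − 11 = 20 days remain.
Then 21 full months totalling 639 days.
May 1–4, 2377: 4 days.
Total: 20 + 639 + 4 = 663 days.
663 mod 7 = 5, so 5 days before Wednesday is Friday.

Friday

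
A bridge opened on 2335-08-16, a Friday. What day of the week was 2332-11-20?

Count forward from the earlier date (November 20, 2332) to the later (August 16, 2335):
November 20, 2332 → November 20, 2333: 365 days.
November 20, 2333 → November 20, 2334: 365 days.
November 2334: 30 − 20 = 10 days remain.
Then December (31), January (31), February 2335 (28), March (31), April (30), May (31), June (30), July (31): 31 + 31 + 28 + 31 + 30 + 31 + 30 + 31 = 243 days.
August 1–16, 2335: 16 days.
Residual: 269 days.
Total: 999 days.
999 mod 7 = 5, so 5 days before Friday is Sunday.

Sunday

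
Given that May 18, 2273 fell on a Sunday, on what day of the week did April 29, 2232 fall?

Sunday

Count forward from the earlier date (April 29, 2232) to the later (May 18, 2273):
From April 29, 2232 to April 29, 2273: 41 years, of which 10 contain a Feb 29 — 31×365 + 10×366 = 14975 days.
April 2273: 30 − 29 = 1 day remains.
May 1–18, 2273: 18 days.
Residual: 19 days.
Total: 14994 days.
14994 is a multiple of 7, so April 29, 2232 falls on the same weekday: Sunday.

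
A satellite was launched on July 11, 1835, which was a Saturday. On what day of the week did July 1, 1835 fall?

Wednesday

Count forward from the earlier date (July 1, 1835) to the later (July 11, 1835):
Within July 1835: 11 − 1 = 10 days.
10 mod 7 = 3, so 3 days before Saturday is Wednesday.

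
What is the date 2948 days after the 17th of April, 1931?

the 13th of May, 1939

Count 2948 days after April 17, 1931:
Day-of-year of April 17, 1931: 107.
Day-of-year of May 13, 1939: 133.
1931 has 365 days, so 365 − 107 = 258 days remain in 1931.
Full years 1932–1938: 5 common + 2 leap = 5×365 + 2×366 = 2557 days.
Total: 258 + 2557 + 133 = 2948 days.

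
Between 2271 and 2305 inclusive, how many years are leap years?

Years divisible by 4 in [2271, 2305]: 2272, 2276, 2280, 2284, 2288, 2292, 2296, 2300, 2304.
Of these, 2300 is divisible by 100 but not 400, so not leap.
Leap years: 9 − 1 = 8.

8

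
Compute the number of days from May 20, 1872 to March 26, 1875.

May 20, 1872 → May 20, 1873: 365 days.
May 20, 1873 → May 20, 1874: 365 days.
May 1874: 31 − 20 = 11 days remain.
Then 9 full months totalling 273 days.
March 1–26, 1875: 26 days.
Residual: 310 days.
Total: 1040 days.

1040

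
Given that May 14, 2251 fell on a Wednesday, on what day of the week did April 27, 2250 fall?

Saturday

Count forward from the earlier date (April 27, 2250) to the later (May 14, 2251):
April 2250: 30 − 27 = 3 days remain.
Then 12 full months totalling 365 days.
May 1–14, 2251: 14 days.
Total: 3 + 365 + 14 = 382 days.
382 mod 7 = 4, so 4 days before Wednesday is Saturday.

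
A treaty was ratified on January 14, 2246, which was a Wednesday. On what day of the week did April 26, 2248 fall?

Wednesday

January 14, 2246 → January 14, 2247: 365 days.
January 14, 2247 → January 14, 2248: 365 days.
January 2248: 31 − 14 = 17 days remain.
Then February 2248 (29), March (31): 29 + 31 = 60 days.
April 1–26, 2248: 26 days.
Residual: 103 days.
Total: 833 days.
833 is a multiple of 7, so April 26, 2248 falls on the same weekday: Wednesday.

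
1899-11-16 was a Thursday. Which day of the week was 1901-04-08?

November 16, 1899 → November 16, 1900: 365 days (1900 is not a leap year (divisible by 100 but not 400)).
November 1900: 30 − 16 = 14 days remain.
Then December (31), January (31), February 1901 (28), March (31): 31 + 31 + 28 + 31 = 121 days.
April 1–8, 1901: 8 days.
Residual: 143 days.
Total: 508 days.
508 mod 7 = 4, so 4 days after Thursday is Monday.

Monday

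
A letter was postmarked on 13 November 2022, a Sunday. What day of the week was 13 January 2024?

Saturday

Day-of-year of November 13, 2022: 317.
Day-of-year of January 13, 2024: 13.
2022 has 365 days, so 365 − 317 = 48 days remain in 2022.
Full years: 2023: 365. Sum = 365.
Total: 48 + 365 + 13 = 426 days.
426 mod 7 = 6, so 6 days after Sunday is Saturday.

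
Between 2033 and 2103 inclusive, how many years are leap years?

16

Years divisible by 4: 2036, 2040, …, 2100 — 17 in all.
Of these, 2100 is divisible by 100 but not 400, so not leap.
Leap years: 17 − 1 = 16.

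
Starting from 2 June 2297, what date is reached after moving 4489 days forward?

17 September 2309

Count 4489 days after June 2, 2297:
From June 2, 2297 to June 2, 2309: 12 years, of which 2 contain a Feb 29 — 10×365 + 2×366 = 4382 days.
(2300 is not a leap year (divisible by 100 but not 400).)
June 2309: 30 − 2 = 28 days remain.
Then July (31), August (31): 31 + 31 = 62 days.
September 1–17, 2309: 17 days.
Residual: 107 days.
Total: 4489 days.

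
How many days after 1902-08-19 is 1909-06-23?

August 19, 1902 → August 19, 1903: 365 days.
August 19, 1903 → August 19, 1904: 366 days (1904 is a leap year).
August 19, 1904 → August 19, 1905: 365 days.
August 19, 1905 → August 19, 1906: 365 days.
August 19, 1906 → August 19, 1907: 365 days.
August 19, 1907 → August 19, 1908: 366 days (1908 is a leap year).
August 1908: 31 − 19 = 12 days remain.
Then 9 full months totalling 273 days.
June 1–23, 1909: 23 days.
Residual: 308 days.
Total: 2500 days.

2500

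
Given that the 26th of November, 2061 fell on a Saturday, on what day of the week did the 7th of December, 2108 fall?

Day-of-year of November 26, 2061: 330.
Day-of-year of December 7, 2108: 342.
2061 has 365 days, so 365 − 330 = 35 days remain in 2061.
Full years 2062–2107: 36 common + 10 leap = 36×365 + 10×366 = 16800 days.
Total: 35 + 16800 + 342 = 17177 days.
17177 mod 7 = 6, so 6 days after Saturday is Friday.

Friday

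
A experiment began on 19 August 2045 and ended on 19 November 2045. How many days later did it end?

92

August 2045: 31 − 19 = 12 days remain.
Then September (30), October (31): 30 + 31 = 61 days.
November 1–19, 2045: 19 days.
Total: 12 + 61 + 19 = 92 days.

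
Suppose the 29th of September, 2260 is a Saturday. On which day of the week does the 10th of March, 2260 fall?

Saturday

Count forward from the earlier date (March 10, 2260) to the later (September 29, 2260):
March 2260: 31 − 10 = 21 days remain.
Then April (30), May (31), June (30), July (31), August (31): 30 + 31 + 30 + 31 + 31 = 153 days.
September 1–29, 2260: 29 days.
Total: 21 + 153 + 29 = 203 days.
203 is a multiple of 7, so the 10th of March, 2260 falls on the same weekday: Saturday.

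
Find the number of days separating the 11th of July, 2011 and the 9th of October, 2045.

12509

From July 11, 2011 to July 11, 2045: 34 years, of which 9 contain a Feb 29 — 25×365 + 9×366 = 12419 days.
July 2045: 31 − 11 = 20 days remain.
Then August (31), September (30): 31 + 30 = 61 days.
October 1–9, 2045: 9 days.
Residual: 90 days.
Total: 12509 days.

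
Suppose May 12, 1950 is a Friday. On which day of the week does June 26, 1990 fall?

Tuesday

Day-of-year of May 12, 1950: 132.
Day-of-year of June 26, 1990: 177.
1950 has 365 days, so 365 − 132 = 233 days remain in 1950.
Full years 1951–1989: 29 common + 10 leap = 29×365 + 10×366 = 14245 days.
Total: 233 + 14245 + 177 = 14655 days.
14655 mod 7 = 4, so 4 days after Friday is Tuesday.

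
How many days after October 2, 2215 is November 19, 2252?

13563

Day-of-year of October 2, 2215: 275.
Day-of-year of November 19, 2252: 324.
2215 has 365 days, so 365 − 275 = 90 days remain in 2215.
Full years 2216–2251: 27 common + 9 leap = 27×365 + 9×366 = 13149 days.
Total: 90 + 13149 + 324 = 13563 days.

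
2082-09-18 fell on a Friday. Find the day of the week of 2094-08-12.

Day-of-year of September 18, 2082: 261.
Day-of-year of August 12, 2094: 224.
2082 has 365 days, so 365 − 261 = 104 days remain in 2082.
Full years 2083–2093: 8 common + 3 leap = 8×365 + 3×366 = 4018 days.
Total: 104 + 4018 + 224 = 4346 days.
4346 mod 7 = 6, so 6 days after Friday is Thursday.

Thursday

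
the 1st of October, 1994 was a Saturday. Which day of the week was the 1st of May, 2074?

Tuesday

Day-of-year of October 1, 1994: 274.
Day-of-year of May 1, 2074: 121.
1994 has 365 days, so 365 − 274 = 91 days remain in 1994.
Full years 1995–2073: 59 common + 20 leap = 59×365 + 20×366 = 28855 days.
Total: 91 + 28855 + 121 = 29067 days.
29067 mod 7 = 3, so 3 days after Saturday is Tuesday.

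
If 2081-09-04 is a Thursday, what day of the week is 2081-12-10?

September 2081: 30 − 4 = 26 days remain.
Then October (31), November (30): 31 + 30 = 61 days.
December 1–10, 2081: 10 days.
Total: 26 + 61 + 10 = 97 days.
97 mod 7 = 6, so 6 days after Thursday is Wednesday.

Wednesday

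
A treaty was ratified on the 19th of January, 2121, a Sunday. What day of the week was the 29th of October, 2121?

January 2121: 31 − 19 = 12 days remain.
Then February 2121 (28), March (31), April (30), May (31), June (30), July (31), August (31), September (30): 28 + 31 + 30 + 31 + 30 + 31 + 31 + 30 = 242 days.
October 1–29, 2121: 29 days.
Total: 12 + 242 + 29 = 283 days.
283 mod 7 = 3, so 3 days after Sunday is Wednesday.

Wednesday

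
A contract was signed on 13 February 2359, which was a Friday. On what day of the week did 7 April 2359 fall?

February 2359: 28 − 13 = 15 days remain (2359 is not a leap year, so February has 28 days).
Then March (31): 31 days.
April 1–7, 2359: 7 days.
Total: 15 + 31 + 7 = 53 days.
53 mod 7 = 4, so 4 days after Friday is Tuesday.

Tuesday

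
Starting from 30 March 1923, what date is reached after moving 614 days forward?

3 December 1924

Count 614 days after March 30, 1923:
March 30, 1923 → March 30, 1924: 366 days (1924 is a leap year).
March 1924: 31 − 30 = 1 day remains.
Then April (30), May (31), June (30), July (31), August (31), September (30), October (31), November (30): 30 + 31 + 30 + 31 + 31 + 30 + 31 + 30 = 244 days.
December 1–3, 1924: 3 days.
Residual: 248 days.
Total: 614 days.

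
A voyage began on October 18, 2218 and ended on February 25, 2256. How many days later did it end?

13644

From October 18, 2218 to October 18, 2255: 37 years, of which 9 contain a Feb 29 — 28×365 + 9×366 = 13514 days.
October 2255: 31 − 18 = 13 days remain.
Then November (30), December (31), January (31): 30 + 31 + 31 = 92 days.
February 1–25, 2256: 25 days (2256 is a leap year).
Residual: 130 days.
Total: 13644 days.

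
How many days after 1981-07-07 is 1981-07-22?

Within July 1981: 22 − 7 = 15 days.

15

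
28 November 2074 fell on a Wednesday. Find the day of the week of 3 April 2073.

Monday

Count forward from the earlier date (April 3, 2073) to the later (November 28, 2074):
Day-of-year of April 3, 2073: 93.
Day-of-year of November 28, 2074: 332.
2073 has 365 days, so 365 − 93 = 272 days remain in 2073.
Total: 272 + 332 = 604 days.
604 mod 7 = 2, so 2 days before Wednesday is Monday.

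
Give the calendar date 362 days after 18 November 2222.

15 November 2223

Count 362 days after November 18, 2222:
Day-of-year of November 18, 2222: 322.
Day-of-year of November 15, 2223: 319.
2222 has 365 days, so 365 − 322 = 43 days remain in 2222.
Total: 43 + 319 = 362 days.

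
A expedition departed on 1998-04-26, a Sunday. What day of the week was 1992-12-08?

Tuesday

Count forward from the earlier date (December 8, 1992) to the later (April 26, 1998):
December 8, 1992 → December 8, 1993: 365 days.
December 8, 1993 → December 8, 1994: 365 days.
December 8, 1994 → December 8, 1995: 365 days.
December 8, 1995 → December 8, 1996: 366 days (1996 is a leap year).
December 8, 1996 → December 8, 1997: 365 days.
December 1997: 31 − 8 = 23 days remain.
Then January (31), February 1998 (28), March (31): 31 + 28 + 31 = 90 days.
April 1–26, 1998: 26 days.
Residual: 139 days.
Total: 1965 days.
1965 mod 7 = 5, so 5 days before Sunday is Tuesday.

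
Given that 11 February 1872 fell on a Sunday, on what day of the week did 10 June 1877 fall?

Day-of-year of February 11, 1872: 42.
Day-of-year of June 10, 1877: 161.
1872 has 366 days, so 366 − 42 = 324 days remain in 1872.
Full years: 1873: 365; 1874: 365; 1875: 365; 1876: 366. Sum = 1461.
Total: 324 + 1461 + 161 = 1946 days.
1946 is a multiple of 7, so 10 June 1877 falls on the same weekday: Sunday.

Sunday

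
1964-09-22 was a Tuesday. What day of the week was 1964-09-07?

Count forward from the earlier date (September 7, 1964) to the later (September 22, 1964):
Within September 1964: 22 − 7 = 15 days.
15 mod 7 = 1, so 1 day before Tuesday is Monday.

Monday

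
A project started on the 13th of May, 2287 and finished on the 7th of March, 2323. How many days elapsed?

13081

From May 13, 2287 to May 13, 2322: 35 years, of which 8 contain a Feb 29 — 27×365 + 8×366 = 12783 days.
(2300 is not a leap year (divisible by 100 but not 400).)
May 2322: 31 − 13 = 18 days remain.
Then 9 full months totalling 273 days.
March 1–7, 2323: 7 days.
Residual: 298 days.
Total: 13081 days.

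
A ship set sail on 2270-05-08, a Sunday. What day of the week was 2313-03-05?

Wednesday

Day-of-year of May 8, 2270: 128.
Day-of-year of March 5, 2313: 64.
2270 has 365 days, so 365 − 128 = 237 days remain in 2270.
Full years 2271–2312: 32 common + 10 leap = 32×365 + 10×366 = 15340 days.
Total: 237 + 15340 + 64 = 15641 days.
15641 mod 7 = 3, so 3 days after Sunday is Wednesday.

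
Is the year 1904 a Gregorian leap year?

1904 is a leap year.

Yes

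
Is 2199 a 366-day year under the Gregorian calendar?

No

2199 is not a leap year.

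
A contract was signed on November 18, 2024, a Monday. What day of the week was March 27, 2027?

Saturday

November 18, 2024 → November 18, 2025: 365 days.
November 18, 2025 → November 18, 2026: 365 days.
November 2026: 30 − 18 = 12 days remain.
Then December (31), January (31), February 2027 (28): 31 + 31 + 28 = 90 days.
March 1–27, 2027: 27 days.
Residual: 129 days.
Total: 859 days.
859 mod 7 = 5, so 5 days after Monday is Saturday.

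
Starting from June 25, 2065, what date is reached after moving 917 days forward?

December 29, 2067

Count 917 days after June 25, 2065:
Day-of-year of June 25, 2065: 176.
Day-of-year of December 29, 2067: 363.
2065 has 365 days, so 365 − 176 = 189 days remain in 2065.
Full years: 2066: 365. Sum = 365.
Total: 189 + 365 + 363 = 917 days.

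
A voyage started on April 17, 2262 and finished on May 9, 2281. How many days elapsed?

6962

Day-of-year of April 17, 2262: 107.
Day-of-year of May 9, 2281: 129.
2262 has 365 days, so 365 − 107 = 258 days remain in 2262.
Full years 2263–2280: 13 common + 5 leap = 13×365 + 5×366 = 6575 days.
Total: 258 + 6575 + 129 = 6962 days.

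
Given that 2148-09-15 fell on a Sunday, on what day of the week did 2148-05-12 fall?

Count forward from the earlier date (May 12, 2148) to the later (September 15, 2148):
May 2148: 31 − 12 = 19 days remain.
Then June (30), July (31), August (31): 30 + 31 + 31 = 92 days.
September 1–15, 2148: 15 days.
Total: 19 + 92 + 15 = 126 days.
126 is a multiple of 7, so 2148-05-12 falls on the same weekday: Sunday.

Sunday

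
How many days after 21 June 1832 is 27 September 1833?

463

Day-of-year of June 21, 1832: 173.
Day-of-year of September 27, 1833: 270.
1832 has 366 days, so 366 − 173 = 193 days remain in 1832.
Total: 193 + 270 = 463 days.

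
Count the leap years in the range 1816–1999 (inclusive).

45

Years divisible by 4: 1816, 1820, …, 1996 — 46 in all.
Of these, 1900 is divisible by 100 but not 400, so not leap.
Leap years: 46 − 1 = 45.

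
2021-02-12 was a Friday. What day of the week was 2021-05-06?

Thursday

February 2021: 28 − 12 = 16 days remain (2021 is not a leap year, so February has 28 days).
Then March (31), April (30): 31 + 30 = 61 days.
May 1–6, 2021: 6 days.
Total: 16 + 61 + 6 = 83 days.
83 mod 7 = 6, so 6 days after Friday is Thursday.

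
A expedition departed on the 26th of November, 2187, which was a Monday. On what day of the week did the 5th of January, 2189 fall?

November 26, 2187 → November 26, 2188: 366 days (2188 is a leap year).
November 2188: 30 − 26 = 4 days remain.
Then December (31): 31 days.
January 1–5, 2189: 5 days.
Residual: 40 days.
Total: 406 days.
406 is a multiple of 7, so the 5th of January, 2189 falls on the same weekday: Monday.

Monday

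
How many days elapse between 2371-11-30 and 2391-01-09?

Day-of-year of November 30, 2371: 334.
Day-of-year of January 9, 2391: 9.
2371 has 365 days, so 365 − 334 = 31 days remain in 2371.
Full years 2372–2390: 14 common + 5 leap = 14×365 + 5×366 = 6940 days.
Total: 31 + 6940 + 9 = 6980 days.

6980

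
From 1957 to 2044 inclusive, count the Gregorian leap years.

Years divisible by 4: 1960, 1964, …, 2044 — 22 in all.
2000 is divisible by 400, so still leap.
No century exceptions apply. Count: 22.

22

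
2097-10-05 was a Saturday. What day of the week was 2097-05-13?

Monday

Count forward from the earlier date (May 13, 2097) to the later (October 5, 2097):
May 2097: 31 − 13 = 18 days remain.
Then June (30), July (31), August (31), September (30): 30 + 31 + 31 + 30 = 122 days.
October 1–5, 2097: 5 days.
Total: 18 + 122 + 5 = 145 days.
145 mod 7 = 5, so 5 days before Saturday is Monday.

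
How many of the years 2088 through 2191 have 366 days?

25

Years divisible by 4: 2088, 2092, …, 2188 — 26 in all.
Of these, 2100 is divisible by 100 but not 400, so not leap.
Leap years: 26 − 1 = 25.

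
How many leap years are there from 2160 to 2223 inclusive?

Years divisible by 4: 2160, 2164, …, 2220 — 16 in all.
Of these, 2200 is divisible by 100 but not 400, so not leap.
Leap years: 16 − 1 = 15.

15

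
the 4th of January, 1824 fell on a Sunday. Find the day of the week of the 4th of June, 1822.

Tuesday

Count forward from the earlier date (June 4, 1822) to the later (January 4, 1824):
June 1822: 30 − 4 = 26 days remain.
Then 18 full months totalling 549 days.
January 1–4, 1824: 4 days.
Total: 26 + 549 + 4 = 579 days.
579 mod 7 = 5, so 5 days before Sunday is Tuesday.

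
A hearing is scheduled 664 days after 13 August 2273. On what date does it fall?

8 June 2275

Count 664 days after August 13, 2273:
August 13, 2273 → August 13, 2274: 365 days.
August 2274: 31 − 13 = 18 days remain.
Then 9 full months totalling 273 days.
June 1–8, 2275: 8 days.
Residual: 299 days.
Total: 664 days.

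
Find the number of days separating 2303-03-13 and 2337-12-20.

12701

Day-of-year of March 13, 2303: 72.
Day-of-year of December 20, 2337: 354.
2303 has 365 days, so 365 − 72 = 293 days remain in 2303.
Full years 2304–2336: 24 common + 9 leap = 24×365 + 9×366 = 12054 days.
Total: 293 + 12054 + 354 = 12701 days.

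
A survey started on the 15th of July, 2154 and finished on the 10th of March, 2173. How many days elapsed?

Day-of-year of July 15, 2154: 196.
Day-of-year of March 10, 2173: 69.
2154 has 365 days, so 365 − 196 = 169 days remain in 2154.
Full years 2155–2172: 13 common + 5 leap = 13×365 + 5×366 = 6575 days.
Total: 169 + 6575 + 69 = 6813 days.

6813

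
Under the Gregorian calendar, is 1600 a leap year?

1600 is a leap year (divisible by 400).

Yes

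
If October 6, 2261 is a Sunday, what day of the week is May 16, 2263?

Day-of-year of October 6, 2261: 279.
Day-of-year of May 16, 2263: 136.
2261 has 365 days, so 365 − 279 = 86 days remain in 2261.
Full years: 2262: 365. Sum = 365.
Total: 86 + 365 + 136 = 587 days.
587 mod 7 = 6, so 6 days after Sunday is Saturday.

Saturday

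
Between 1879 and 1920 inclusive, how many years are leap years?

Years divisible by 4 in [1879, 1920]: 1880, 1884, 1888, 1892, 1896, 1900, 1904, 1908, 1912, 1916, 1920.
Of these, 1900 is divisible by 100 but not 400, so not leap.
Leap years: 11 − 1 = 10.

10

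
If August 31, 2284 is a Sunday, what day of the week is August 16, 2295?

Friday

Day-of-year of August 31, 2284: 244.
Day-of-year of August 16, 2295: 228.
2284 has 366 days, so 366 − 244 = 122 days remain in 2284.
Full years 2285–2294: 8 common + 2 leap = 8×365 + 2×366 = 3652 days.
Total: 122 + 3652 + 228 = 4002 days.
4002 mod 7 = 5, so 5 days after Sunday is Friday.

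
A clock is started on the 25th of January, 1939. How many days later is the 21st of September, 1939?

January 1939: 31 − 25 = 6 days remain.
Then February 1939 (28), March (31), April (30), May (31), June (30), July (31), August (31): 28 + 31 + 30 + 31 + 30 + 31 + 31 = 212 days.
September 1–21, 1939: 21 days.
Total: 6 + 212 + 21 = 239 days.

239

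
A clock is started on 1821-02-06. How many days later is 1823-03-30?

February 6, 1821 → February 6, 1822: 365 days.
February 6, 1822 → February 6, 1823: 365 days.
February 1823: 28 − 6 = 22 days remain (1823 is not a leap year, so February has 28 days).
March 1–30, 1823: 30 days.
Residual: 52 days.
Total: 782 days.

782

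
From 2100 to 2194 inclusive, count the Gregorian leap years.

Years divisible by 4: 2100, 2104, …, 2192 — 24 in all.
Of these, 2100 is divisible by 100 but not 400, so not leap.
Leap years: 24 − 1 = 23.

23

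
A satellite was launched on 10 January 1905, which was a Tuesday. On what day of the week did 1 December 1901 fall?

Sunday

Count forward from the earlier date (December 1, 1901) to the later (January 10, 1905):
December 1, 1901 → December 1, 1902: 365 days.
December 1, 1902 → December 1, 1903: 365 days.
December 1, 1903 → December 1, 1904: 366 days (1904 is a leap year).
December 1904: 31 − 1 = 30 days remain.
January 1–10, 1905: 10 days.
Residual: 40 days.
Total: 1136 days.
1136 mod 7 = 2, so 2 days before Tuesday is Sunday.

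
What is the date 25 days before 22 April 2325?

28 March 2325

Count 25 days before April 22, 2325:
March 2325: 31 − 28 = 3 days remain.
April 1–22, 2325: 22 days.
Total: 3 + 22 = 25 days.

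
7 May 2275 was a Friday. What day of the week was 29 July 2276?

May 7, 2275 → May 7, 2276: 366 days (2276 is a leap year).
May 2276: 31 − 7 = 24 days remain.
Then June (30): 30 days.
July 1–29, 2276: 29 days.
Residual: 83 days.
Total: 449 days.
449 mod 7 = 1, so 1 day after Friday is Saturday.

Saturday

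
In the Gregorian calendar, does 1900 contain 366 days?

No

1900 is not a leap year (divisible by 100 but not 400).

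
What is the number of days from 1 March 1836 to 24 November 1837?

March 1836: 31 − 1 = 30 days remain.
Then 19 full months totalling 579 days.
November 1–24, 1837: 24 days.
Total: 30 + 579 + 24 = 633 days.

633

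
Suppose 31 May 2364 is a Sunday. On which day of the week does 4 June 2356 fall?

Count forward from the earlier date (June 4, 2356) to the later (May 31, 2364):
Day-of-year of June 4, 2356: 156.
Day-of-year of May 31, 2364: 152.
2356 has 366 days, so 366 − 156 = 210 days remain in 2356.
Full years 2357–2363: 6 common + 1 leap = 6×365 + 1×366 = 2556 days.
Total: 210 + 2556 + 152 = 2918 days.
2918 mod 7 = 6, so 6 days before Sunday is Monday.

Monday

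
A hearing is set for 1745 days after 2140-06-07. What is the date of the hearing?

2145-03-18

Count 1745 days after June 7, 2140:
Day-of-year of June 7, 2140: 159.
Day-of-year of March 18, 2145: 77.
2140 has 366 days, so 366 − 159 = 207 days remain in 2140.
Full years: 2141: 365; 2142: 365; 2143: 365; 2144: 366. Sum = 1461.
Total: 207 + 1461 + 77 = 1745 days.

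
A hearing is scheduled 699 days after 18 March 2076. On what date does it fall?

15 February 2078

Count 699 days after March 18, 2076:
March 18, 2076 → March 18, 2077: 365 days.
March 2077: 31 − 18 = 13 days remain.
Then 10 full months totalling 306 days.
February 1–15, 2078: 15 days (2078 is not a leap year).
Residual: 334 days.
Total: 699 days.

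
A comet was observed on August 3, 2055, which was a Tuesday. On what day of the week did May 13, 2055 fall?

Count forward from the earlier date (May 13, 2055) to the later (August 3, 2055):
May 2055: 31 − 13 = 18 days remain.
Then June (30), July (31): 30 + 31 = 61 days.
August 1–3, 2055: 3 days.
Total: 18 + 61 + 3 = 82 days.
82 mod 7 = 5, so 5 days before Tuesday is Thursday.

Thursday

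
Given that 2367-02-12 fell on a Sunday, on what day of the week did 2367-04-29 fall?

February 2367: 28 − 12 = 16 days remain (2367 is not a leap year, so February has 28 days).
Then March (31): 31 days.
April 1–29, 2367: 29 days.
Total: 16 + 31 + 29 = 76 days.
76 mod 7 = 6, so 6 days after Sunday is Saturday.

Saturday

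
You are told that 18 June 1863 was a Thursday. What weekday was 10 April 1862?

Thursday

Count forward from the earlier date (April 10, 1862) to the later (June 18, 1863):
April 1862: 30 − 10 = 20 days remain.
Then 13 full months totalling 396 days.
June 1–18, 1863: 18 days.
Total: 20 + 396 + 18 = 434 days.
434 is a multiple of 7, so 10 April 1862 falls on the same weekday: Thursday.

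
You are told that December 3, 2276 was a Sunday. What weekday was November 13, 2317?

Tuesday

Day-of-year of December 3, 2276: 338.
Day-of-year of November 13, 2317: 317.
2276 has 366 days, so 366 − 338 = 28 days remain in 2276.
Full years 2277–2316: 31 common + 9 leap = 31×365 + 9×366 = 14609 days.
Total: 28 + 14609 + 317 = 14954 days.
14954 mod 7 = 2, so 2 days after Sunday is Tuesday.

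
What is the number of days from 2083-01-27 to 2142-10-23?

21818

From January 27, 2083 to January 27, 2142: 59 years, of which 14 contain a Feb 29 — 45×365 + 14×366 = 21549 days.
(2100 is not a leap year (divisible by 100 but not 400).)
January 2142: 31 − 27 = 4 days remain.
Then February 2142 (28), March (31), April (30), May (31), June (30), July (31), August (31), September (30): 28 + 31 + 30 + 31 + 30 + 31 + 31 + 30 = 242 days.
October 1–23, 2142: 23 days.
Residual: 269 days.
Total: 21818 days.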